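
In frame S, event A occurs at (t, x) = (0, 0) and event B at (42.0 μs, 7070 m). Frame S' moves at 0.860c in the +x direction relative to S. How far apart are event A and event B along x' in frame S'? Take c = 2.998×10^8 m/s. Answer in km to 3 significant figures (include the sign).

γ = 1/√(1 − 0.860²) = 1.9597
Δx' = γ(Δx − vΔt) = 1.9597 × (7070 m − 0.860×(2.998×10^8 m/s)×42.0×10^-6 s)
= 1.9597 × (-3758.8 m) = -7.37 km

Δx' ≈ -7.37 km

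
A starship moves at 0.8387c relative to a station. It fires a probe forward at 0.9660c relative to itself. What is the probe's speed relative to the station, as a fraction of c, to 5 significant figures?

Relativistic velocity addition: u = (u' + v)/(1 + u'v/c²)
= (0.9660 + 0.8387)/(1 + 0.9660×0.8387) = 1.8047/1.810184 = 0.99697

u ≈ 0.99697c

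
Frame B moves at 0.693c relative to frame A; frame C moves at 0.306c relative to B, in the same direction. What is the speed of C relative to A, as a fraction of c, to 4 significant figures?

u ≈ 0.8242c

Compose boost 2: (0.306 + 0.693)/(1 + 0.306×0.693) = 0.9990/1.21206 = 0.8242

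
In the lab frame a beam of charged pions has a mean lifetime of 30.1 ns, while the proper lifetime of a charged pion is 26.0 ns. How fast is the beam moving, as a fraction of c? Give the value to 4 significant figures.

β ≈ 0.5039

γ = Δt/τ₀ = 30.1/26.0 = 1.15769
β = √(1 − 1/γ²) = √(1 − 1/1.15769²) = 0.5039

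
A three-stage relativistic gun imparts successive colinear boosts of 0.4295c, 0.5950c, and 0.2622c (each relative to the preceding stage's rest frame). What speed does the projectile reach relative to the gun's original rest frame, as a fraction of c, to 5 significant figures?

u ≈ 0.88816c

Compose boost 2: (0.5950 + 0.4295)/(1 + 0.5950×0.4295) = 1.0245/1.255552 = 0.8159754
Compose boost 3: (0.2622 + 0.8159754)/(1 + 0.2622×0.8159754) = 1.078175/1.213949 = 0.88816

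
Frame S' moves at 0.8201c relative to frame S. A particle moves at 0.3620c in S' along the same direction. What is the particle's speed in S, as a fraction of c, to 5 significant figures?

Relativistic velocity addition: u = (u' + v)/(1 + u'v/c²)
= (0.3620 + 0.8201)/(1 + 0.3620×0.8201) = 1.1821/1.296876 = 0.91150

u ≈ 0.91150c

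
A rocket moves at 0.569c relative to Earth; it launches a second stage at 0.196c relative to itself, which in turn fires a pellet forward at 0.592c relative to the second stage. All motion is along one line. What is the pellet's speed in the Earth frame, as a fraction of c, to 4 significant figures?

Compose boost 2: (0.196 + 0.569)/(1 + 0.196×0.569) = 0.7650/1.11152 = 0.688244
Compose boost 3: (0.592 + 0.688244)/(1 + 0.592×0.688244) = 1.28024/1.40744 = 0.9096

u ≈ 0.9096c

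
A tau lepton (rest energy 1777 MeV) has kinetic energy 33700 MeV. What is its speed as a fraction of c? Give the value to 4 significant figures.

γ = 1 + K/(m₀c²) = 1 + 33700/1777 = 19.9645
β = √(1 − 1/γ²) = 0.9987

β ≈ 0.9987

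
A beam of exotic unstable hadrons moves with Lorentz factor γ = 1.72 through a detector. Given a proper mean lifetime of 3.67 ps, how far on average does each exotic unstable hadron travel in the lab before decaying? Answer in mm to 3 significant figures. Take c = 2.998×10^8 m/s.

d ≈ 1.54 mm

β = √(1 − 1/γ²) = √(1 − 1/1.72²) = 0.81362
Dilated lifetime: Δt = γτ₀ = 1.72 × 3.67 ps = 6.3124 ps
d = vΔt = 0.81362c × 6.3124 ps = 2.4392×10^8 m/s × 6.3124×10^-12 s = 1.54 mm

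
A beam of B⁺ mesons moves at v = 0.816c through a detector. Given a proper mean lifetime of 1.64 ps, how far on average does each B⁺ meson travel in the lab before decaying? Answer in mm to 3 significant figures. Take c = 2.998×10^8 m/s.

γ = 1/√(1 − 0.816²) = 1.7299
Dilated lifetime: Δt = γτ₀ = 1.7299 × 1.64 ps = 2.8371 ps
d = vΔt = 0.816c × 2.8371 ps = 2.4464×10^8 m/s × 2.8371×10^-12 s = 0.694 mm

d ≈ 0.694 mm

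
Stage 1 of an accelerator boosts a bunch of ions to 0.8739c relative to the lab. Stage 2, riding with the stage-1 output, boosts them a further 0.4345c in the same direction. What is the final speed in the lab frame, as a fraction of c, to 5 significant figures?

Compose boost 2: (0.4345 + 0.8739)/(1 + 0.4345×0.8739) = 1.3084/1.379710 = 0.94832

u ≈ 0.94832c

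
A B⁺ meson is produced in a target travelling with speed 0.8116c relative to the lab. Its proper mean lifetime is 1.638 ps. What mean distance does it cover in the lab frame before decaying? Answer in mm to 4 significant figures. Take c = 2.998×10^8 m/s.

γ = 1/√(1 − 0.8116²) = 1.71170
Dilated lifetime: Δt = γτ₀ = 1.71170 × 1.638 ps = 2.80377 ps
d = vΔt = 0.8116c × 2.80377 ps = 2.43318×10^8 m/s × 2.80377×10^-12 s = 0.6822 mm

d ≈ 0.6822 mm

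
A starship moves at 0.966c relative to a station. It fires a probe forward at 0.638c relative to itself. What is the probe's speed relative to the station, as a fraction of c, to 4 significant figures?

Relativistic velocity addition: u = (u' + v)/(1 + u'v/c²)
= (0.638 + 0.966)/(1 + 0.638×0.966) = 1.604/1.61631 = 0.9924

u ≈ 0.9924c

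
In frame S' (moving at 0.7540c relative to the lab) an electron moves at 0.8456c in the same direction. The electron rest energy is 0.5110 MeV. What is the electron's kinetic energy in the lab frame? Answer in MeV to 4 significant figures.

u_lab = (0.8456 + 0.7540)/(1 + 0.8456×0.7540) = 0.9768058
γ = 1/√(1 − 0.9768058²) = 4.67012
K = (γ − 1)m₀c² = (4.67012 − 1) × 0.5110 = 3.67012 × 0.5110 = 1.875 MeV

K ≈ 1.875 MeV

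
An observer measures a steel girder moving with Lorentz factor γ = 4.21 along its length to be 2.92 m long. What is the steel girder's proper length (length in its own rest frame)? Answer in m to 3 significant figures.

γ = 4.21 (given)
L₀ = γL = 4.21 × 2.92 = 12.3 m

L₀ ≈ 12.3 m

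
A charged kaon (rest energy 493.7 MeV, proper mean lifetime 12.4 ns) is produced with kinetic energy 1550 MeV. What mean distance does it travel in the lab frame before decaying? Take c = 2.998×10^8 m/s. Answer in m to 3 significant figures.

d ≈ 14.9 m

γ = 1 + K/(m₀c²) = 1 + 1550/493.7 = 4.1396
β = √(1 − 1/γ²) = 0.97038
Dilated lifetime: γτ₀ = 4.1396 × 12.4 ns = 51.331 ns
d = βc·γτ₀ = 0.97038 × (2.998×10^8 m/s) × 5.1331×10^-8 s = 14.9 m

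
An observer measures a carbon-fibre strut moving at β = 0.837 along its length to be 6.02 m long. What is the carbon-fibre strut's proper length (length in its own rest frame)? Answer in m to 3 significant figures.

γ = 1/√(1 − 0.837²) = 1.8275
L₀ = γL = 1.8275 × 6.02 = 11.0 m

L₀ ≈ 11.0 m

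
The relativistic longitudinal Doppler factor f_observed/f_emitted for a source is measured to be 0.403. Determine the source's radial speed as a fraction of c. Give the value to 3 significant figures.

f_obs/f_src = √((1−β)/(1+β)) = 0.403  ⇒  (1−β)/(1+β) = 0.16241
β = |1 − D²|/(1 + D²) = |1 − 0.16241|/(1 + 0.16241) = 0.721

β ≈ 0.721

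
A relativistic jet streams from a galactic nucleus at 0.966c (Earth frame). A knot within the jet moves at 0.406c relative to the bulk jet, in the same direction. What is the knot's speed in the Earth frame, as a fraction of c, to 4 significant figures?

u ≈ 0.9855c

Relativistic velocity addition: u = (u' + v)/(1 + u'v/c²)
= (0.406 + 0.966)/(1 + 0.406×0.966) = 1.372/1.39220 = 0.9855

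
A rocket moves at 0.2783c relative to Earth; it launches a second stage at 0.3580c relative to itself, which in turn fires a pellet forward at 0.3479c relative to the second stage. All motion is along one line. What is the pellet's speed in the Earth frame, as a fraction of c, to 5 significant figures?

u ≈ 0.77128c

Compose boost 2: (0.3580 + 0.2783)/(1 + 0.3580×0.2783) = 0.63630/1.099631 = 0.5786484
Compose boost 3: (0.3479 + 0.5786484)/(1 + 0.3479×0.5786484) = 0.9265484/1.201312 = 0.77128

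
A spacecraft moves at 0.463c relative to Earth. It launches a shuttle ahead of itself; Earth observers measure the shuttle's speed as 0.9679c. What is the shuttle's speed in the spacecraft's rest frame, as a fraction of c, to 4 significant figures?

Inverse velocity addition: u' = (u − v)/(1 − uv/c²)
= (0.9679 − 0.463)/(1 − 0.9679×0.463) = 0.5049/0.551862 = 0.9149

u' ≈ 0.9149c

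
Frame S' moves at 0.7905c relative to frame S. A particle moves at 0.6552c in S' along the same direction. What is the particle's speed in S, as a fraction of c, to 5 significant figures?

u ≈ 0.95241c

Relativistic velocity addition: u = (u' + v)/(1 + u'v/c²)
= (0.6552 + 0.7905)/(1 + 0.6552×0.7905) = 1.4457/1.517936 = 0.95241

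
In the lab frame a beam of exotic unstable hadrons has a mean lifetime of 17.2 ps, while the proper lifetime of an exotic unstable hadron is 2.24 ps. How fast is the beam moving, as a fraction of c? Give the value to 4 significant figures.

β ≈ 0.9915

γ = Δt/τ₀ = 17.2/2.24 = 7.67857
β = √(1 − 1/γ²) = √(1 − 1/7.67857²) = 0.9915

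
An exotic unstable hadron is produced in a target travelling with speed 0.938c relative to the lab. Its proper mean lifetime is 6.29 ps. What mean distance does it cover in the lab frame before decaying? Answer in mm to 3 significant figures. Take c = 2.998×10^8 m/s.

d ≈ 5.10 mm

γ = 1/√(1 − 0.938²) = 2.8849
Dilated lifetime: Δt = γτ₀ = 2.8849 × 6.29 ps = 18.146 ps
d = vΔt = 0.938c × 18.146 ps = 2.8121×10^8 m/s × 1.8146×10^-11 s = 5.10 mm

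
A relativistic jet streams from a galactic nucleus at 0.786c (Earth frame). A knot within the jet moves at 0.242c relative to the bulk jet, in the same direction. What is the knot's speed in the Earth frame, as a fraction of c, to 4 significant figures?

u ≈ 0.8637c

Relativistic velocity addition: u = (u' + v)/(1 + u'v/c²)
= (0.242 + 0.786)/(1 + 0.242×0.786) = 1.028/1.19021 = 0.8637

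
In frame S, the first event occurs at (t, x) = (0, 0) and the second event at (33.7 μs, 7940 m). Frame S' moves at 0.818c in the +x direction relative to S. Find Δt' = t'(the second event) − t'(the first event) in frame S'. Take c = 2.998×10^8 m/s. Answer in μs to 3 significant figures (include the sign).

γ = 1/√(1 − 0.818²) = 1.7385
Δt' = γ(Δt − vΔx/c²) = 1.7385 × (33.7 μs − 0.818×7940 m / (2.998×10^8 m/s))
= 1.7385 × (12.036 μs) = 20.9 μs

Δt' ≈ 20.9 μs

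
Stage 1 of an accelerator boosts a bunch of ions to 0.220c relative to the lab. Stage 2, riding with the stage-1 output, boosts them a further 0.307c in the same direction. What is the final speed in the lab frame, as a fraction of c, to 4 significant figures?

Compose boost 2: (0.307 + 0.220)/(1 + 0.307×0.220) = 0.5270/1.06754 = 0.4937

u ≈ 0.4937c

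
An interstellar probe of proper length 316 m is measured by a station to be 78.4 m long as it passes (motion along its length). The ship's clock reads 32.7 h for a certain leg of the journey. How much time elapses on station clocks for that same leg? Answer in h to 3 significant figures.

Δt ≈ 132 h

Length contraction ⇒ γ = L₀/L = 316/78.4 = 4.0306
Time dilation: Δt = γτ₀ = 4.0306 × 32.7 h = 132 h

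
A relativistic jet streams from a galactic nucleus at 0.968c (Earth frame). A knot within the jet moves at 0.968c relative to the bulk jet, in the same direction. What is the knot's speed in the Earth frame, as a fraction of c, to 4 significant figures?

Relativistic velocity addition: u = (u' + v)/(1 + u'v/c²)
= (0.968 + 0.968)/(1 + 0.968×0.968) = 1.936/1.93702 = 0.9995

u ≈ 0.9995c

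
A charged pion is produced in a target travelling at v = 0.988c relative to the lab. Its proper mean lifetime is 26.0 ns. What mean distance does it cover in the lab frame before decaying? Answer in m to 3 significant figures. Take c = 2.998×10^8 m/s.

γ = 1/√(1 − 0.988²) = 6.4744
Dilated lifetime: Δt = γτ₀ = 6.4744 × 26.0 ns = 168.34 ns
d = vΔt = 0.988c × 168.34 ns = 2.9620×10^8 m/s × 1.6834×10^-7 s = 49.9 m

d ≈ 49.9 m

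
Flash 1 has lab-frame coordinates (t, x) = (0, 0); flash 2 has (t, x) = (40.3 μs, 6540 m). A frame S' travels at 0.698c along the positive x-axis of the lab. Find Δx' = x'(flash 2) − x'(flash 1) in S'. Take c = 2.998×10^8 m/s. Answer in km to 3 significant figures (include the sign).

γ = 1/√(1 − 0.698²) = 1.3965
Δx' = γ(Δx − vΔt) = 1.3965 × (6540 m − 0.698×(2.998×10^8 m/s)×40.3×10^-6 s)
= 1.3965 × (-1893.2 m) = -2.64 km

Δx' ≈ -2.64 km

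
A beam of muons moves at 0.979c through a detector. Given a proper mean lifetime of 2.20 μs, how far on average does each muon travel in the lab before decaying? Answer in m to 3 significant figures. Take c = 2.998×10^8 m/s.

γ = 1/√(1 − 0.979²) = 4.9053
Dilated lifetime: Δt = γτ₀ = 4.9053 × 2.20 μs = 10.792 μs
d = vΔt = 0.979c × 10.792 μs = 2.9350×10^8 m/s × 1.0792×10^-5 s = 3170 m

d ≈ 3170 m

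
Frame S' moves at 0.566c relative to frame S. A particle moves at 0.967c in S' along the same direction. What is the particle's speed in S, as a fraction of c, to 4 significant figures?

Relativistic velocity addition: u = (u' + v)/(1 + u'v/c²)
= (0.967 + 0.566)/(1 + 0.967×0.566) = 1.533/1.54732 = 0.9907

u ≈ 0.9907c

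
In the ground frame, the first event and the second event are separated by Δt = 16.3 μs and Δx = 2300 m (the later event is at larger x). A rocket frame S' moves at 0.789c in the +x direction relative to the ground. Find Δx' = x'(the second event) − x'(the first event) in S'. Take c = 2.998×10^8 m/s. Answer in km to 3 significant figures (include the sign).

γ = 1/√(1 − 0.789²) = 1.6276
Δx' = γ(Δx − vΔt) = 1.6276 × (2300 m − 0.789×(2.998×10^8 m/s)×16.3×10^-6 s)
= 1.6276 × (-1555.6 m) = -2.53 km

Δx' ≈ -2.53 km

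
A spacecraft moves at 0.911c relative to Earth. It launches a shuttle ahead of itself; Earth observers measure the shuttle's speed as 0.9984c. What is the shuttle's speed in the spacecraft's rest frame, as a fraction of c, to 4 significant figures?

Inverse velocity addition: u' = (u − v)/(1 − uv/c²)
= (0.9984 − 0.911)/(1 − 0.9984×0.911) = 0.08740/0.0904576 = 0.9662

u' ≈ 0.9662c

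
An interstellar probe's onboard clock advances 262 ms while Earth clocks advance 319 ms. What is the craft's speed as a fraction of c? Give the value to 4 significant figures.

β ≈ 0.5705

γ = Δt/τ₀ = 319/262 = 1.21756
β = √(1 − 1/γ²) = √(1 − 1/1.21756²) = 0.5705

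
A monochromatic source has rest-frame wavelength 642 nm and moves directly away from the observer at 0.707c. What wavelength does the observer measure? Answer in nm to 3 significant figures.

λ_obs ≈ 1550 nm

Relativistic Doppler: λ_obs = λ_src √((1+β)/(1−β))
= 642 × √(1.7070/0.29300) = 642 × 2.4137 = 1550 nm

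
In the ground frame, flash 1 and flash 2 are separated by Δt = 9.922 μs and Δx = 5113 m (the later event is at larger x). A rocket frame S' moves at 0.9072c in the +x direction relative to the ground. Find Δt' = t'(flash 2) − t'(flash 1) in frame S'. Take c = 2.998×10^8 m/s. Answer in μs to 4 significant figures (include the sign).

γ = 1/√(1 − 0.9072²) = 2.37699
Δt' = γ(Δt − vΔx/c²) = 2.37699 × (9.922 μs − 0.9072×5113 m / (2.998×10^8 m/s))
= 2.37699 × (-5.55003 μs) = -13.19 μs

Δt' ≈ -13.19 μs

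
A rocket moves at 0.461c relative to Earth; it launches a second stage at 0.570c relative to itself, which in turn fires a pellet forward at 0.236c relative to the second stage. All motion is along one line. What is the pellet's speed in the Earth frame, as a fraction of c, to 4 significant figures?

Compose boost 2: (0.570 + 0.461)/(1 + 0.570×0.461) = 1.031/1.26277 = 0.816459
Compose boost 3: (0.236 + 0.816459)/(1 + 0.236×0.816459) = 1.05246/1.19268 = 0.8824

u ≈ 0.8824c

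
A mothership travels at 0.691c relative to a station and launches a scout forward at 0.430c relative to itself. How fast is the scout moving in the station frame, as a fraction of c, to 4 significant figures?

Compose boost 2: (0.430 + 0.691)/(1 + 0.430×0.691) = 1.121/1.29713 = 0.8642

u ≈ 0.8642c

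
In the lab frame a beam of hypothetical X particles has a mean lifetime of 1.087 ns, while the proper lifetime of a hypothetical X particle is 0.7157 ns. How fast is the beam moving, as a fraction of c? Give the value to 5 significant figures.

β ≈ 0.75265

γ = Δt/τ₀ = 1.087/0.7157 = 1.518793
β = √(1 − 1/γ²) = √(1 − 1/1.518793²) = 0.75265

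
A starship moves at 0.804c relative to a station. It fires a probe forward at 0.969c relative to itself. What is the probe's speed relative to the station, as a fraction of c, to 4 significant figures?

u ≈ 0.9966c

Relativistic velocity addition: u = (u' + v)/(1 + u'v/c²)
= (0.969 + 0.804)/(1 + 0.969×0.804) = 1.773/1.77908 = 0.9966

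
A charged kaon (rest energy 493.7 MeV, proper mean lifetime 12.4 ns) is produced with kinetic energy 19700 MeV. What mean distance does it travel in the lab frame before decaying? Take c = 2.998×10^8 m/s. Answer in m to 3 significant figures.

d ≈ 152 m

γ = 1 + K/(m₀c²) = 1 + 19700/493.7 = 40.903
β = √(1 − 1/γ²) = 0.99970
Dilated lifetime: γτ₀ = 40.903 × 12.4 ns = 507.19 ns
d = βc·γτ₀ = 0.99970 × (2.998×10^8 m/s) × 5.0719×10^-7 s = 152 m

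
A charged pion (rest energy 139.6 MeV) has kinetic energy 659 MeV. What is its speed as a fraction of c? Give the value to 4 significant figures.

γ = 1 + K/(m₀c²) = 1 + 659/139.6 = 5.72063
β = √(1 − 1/γ²) = 0.9846

β ≈ 0.9846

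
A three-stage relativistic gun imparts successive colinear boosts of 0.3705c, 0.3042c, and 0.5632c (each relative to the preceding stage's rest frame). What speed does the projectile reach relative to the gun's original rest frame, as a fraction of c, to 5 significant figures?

Compose boost 2: (0.3042 + 0.3705)/(1 + 0.3042×0.3705) = 0.67470/1.112706 = 0.6063596
Compose boost 3: (0.5632 + 0.6063596)/(1 + 0.5632×0.6063596) = 1.169560/1.341502 = 0.87183

u ≈ 0.87183c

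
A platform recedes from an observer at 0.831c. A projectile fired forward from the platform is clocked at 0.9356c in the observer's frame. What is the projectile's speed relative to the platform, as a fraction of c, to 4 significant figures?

u' ≈ 0.4701c

Inverse velocity addition: u' = (u − v)/(1 − uv/c²)
= (0.9356 − 0.831)/(1 − 0.9356×0.831) = 0.1046/0.222516 = 0.4701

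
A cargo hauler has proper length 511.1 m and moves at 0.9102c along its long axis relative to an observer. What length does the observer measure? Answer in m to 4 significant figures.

γ = 1/√(1 − 0.9102²) = 2.41447
Length contraction: L = L₀/γ = 511.1/2.41447 = 211.7 m

L ≈ 211.7 m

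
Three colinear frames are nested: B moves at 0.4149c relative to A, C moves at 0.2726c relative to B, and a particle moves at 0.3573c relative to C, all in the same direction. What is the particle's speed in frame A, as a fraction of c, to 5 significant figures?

Compose boost 2: (0.2726 + 0.4149)/(1 + 0.2726×0.4149) = 0.68750/1.113102 = 0.6176435
Compose boost 3: (0.3573 + 0.6176435)/(1 + 0.3573×0.6176435) = 0.9749435/1.220684 = 0.79869

u ≈ 0.79869c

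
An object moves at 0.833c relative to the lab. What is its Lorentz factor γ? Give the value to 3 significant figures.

γ = 1/√(1 − β²) = 1/√(1 − 0.833²) = 1/√(0.30611) = 1.81

γ ≈ 1.81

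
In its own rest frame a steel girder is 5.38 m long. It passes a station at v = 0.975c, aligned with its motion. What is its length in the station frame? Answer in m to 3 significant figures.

L ≈ 1.20 m

γ = 1/√(1 − 0.975²) = 4.5004
Length contraction: L = L₀/γ = 5.38/4.5004 = 1.20 m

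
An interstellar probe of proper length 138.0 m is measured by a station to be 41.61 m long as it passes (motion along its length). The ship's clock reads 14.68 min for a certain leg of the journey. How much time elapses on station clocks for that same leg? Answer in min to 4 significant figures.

Length contraction ⇒ γ = L₀/L = 138.0/41.61 = 3.31651
Time dilation: Δt = γτ₀ = 3.31651 × 14.68 min = 48.69 min

Δt ≈ 48.69 min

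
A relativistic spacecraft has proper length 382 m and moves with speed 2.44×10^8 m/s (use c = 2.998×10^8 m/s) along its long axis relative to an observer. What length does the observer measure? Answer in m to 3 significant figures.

L ≈ 222 m

β = v/c = 2.44×10^8 / 2.998×10^8 = 0.81388
γ = 1/√(1 − 0.81388²) = 1.7211
Length contraction: L = L₀/γ = 382/1.7211 = 222 m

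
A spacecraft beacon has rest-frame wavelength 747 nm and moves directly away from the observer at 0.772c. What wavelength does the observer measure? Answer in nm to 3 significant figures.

λ_obs ≈ 2080 nm

Relativistic Doppler: λ_obs = λ_src √((1+β)/(1−β))
= 747 × √(1.7720/0.22800) = 747 × 2.7878 = 2080 nm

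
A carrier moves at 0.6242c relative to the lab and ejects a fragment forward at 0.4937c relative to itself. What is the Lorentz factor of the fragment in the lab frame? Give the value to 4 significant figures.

u_lab = (0.4937 + 0.6242)/(1 + 0.4937×0.6242) = 1.1179/1.308168 = 0.8545541
γ = 1/√(1 − 0.8545541²) = 1.925

γ ≈ 1.925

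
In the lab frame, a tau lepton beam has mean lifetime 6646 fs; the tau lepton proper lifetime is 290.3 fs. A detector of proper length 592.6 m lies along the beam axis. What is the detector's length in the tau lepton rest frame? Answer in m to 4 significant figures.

L ≈ 25.89 m

Time dilation ⇒ γ = Δt/τ₀ = 6646/290.3 = 22.8936
Length contraction: L = L₀/γ = 592.6/22.8936 = 25.89 m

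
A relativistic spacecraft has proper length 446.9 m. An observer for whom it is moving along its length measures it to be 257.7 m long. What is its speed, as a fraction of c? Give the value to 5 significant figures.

γ = L₀/L = 446.9/257.7 = 1.734187
β = √(1 − 1/γ²) = 0.81700

β ≈ 0.81700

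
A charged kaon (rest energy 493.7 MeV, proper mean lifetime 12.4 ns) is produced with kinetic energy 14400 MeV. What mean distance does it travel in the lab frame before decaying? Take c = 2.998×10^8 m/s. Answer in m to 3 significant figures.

γ = 1 + K/(m₀c²) = 1 + 14400/493.7 = 30.168
β = √(1 − 1/γ²) = 0.99945
Dilated lifetime: γτ₀ = 30.168 × 12.4 ns = 374.08 ns
d = βc·γτ₀ = 0.99945 × (2.998×10^8 m/s) × 3.7408×10^-7 s = 112 m

d ≈ 112 m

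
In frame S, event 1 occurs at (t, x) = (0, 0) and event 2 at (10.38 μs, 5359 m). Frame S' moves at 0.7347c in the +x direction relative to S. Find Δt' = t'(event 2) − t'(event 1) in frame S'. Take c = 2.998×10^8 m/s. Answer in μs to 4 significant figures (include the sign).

γ = 1/√(1 − 0.7347²) = 1.47407
Δt' = γ(Δt − vΔx/c²) = 1.47407 × (10.38 μs − 0.7347×5359 m / (2.998×10^8 m/s))
= 1.47407 × (-2.75295 μs) = -4.058 μs

Δt' ≈ -4.058 μs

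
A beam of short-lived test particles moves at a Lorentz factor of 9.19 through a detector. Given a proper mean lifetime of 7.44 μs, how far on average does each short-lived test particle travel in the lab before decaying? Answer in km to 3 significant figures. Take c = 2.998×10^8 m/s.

d ≈ 20.4 km

β = √(1 − 1/γ²) = √(1 − 1/9.19²) = 0.99406
Dilated lifetime: Δt = γτ₀ = 9.19 × 7.44 μs = 68.374 μs
d = vΔt = 0.99406c × 68.374 μs = 2.9802×10^8 m/s × 6.8374×10^-5 s = 20.4 km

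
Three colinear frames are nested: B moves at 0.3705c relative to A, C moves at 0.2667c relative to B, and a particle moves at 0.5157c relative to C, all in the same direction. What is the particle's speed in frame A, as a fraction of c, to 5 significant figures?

Compose boost 2: (0.2667 + 0.3705)/(1 + 0.2667×0.3705) = 0.63720/1.098812 = 0.5798988
Compose boost 3: (0.5157 + 0.5798988)/(1 + 0.5157×0.5798988) = 1.095599/1.299054 = 0.84338

u ≈ 0.84338c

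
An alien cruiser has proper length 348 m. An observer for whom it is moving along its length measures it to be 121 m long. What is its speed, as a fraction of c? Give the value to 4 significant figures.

β ≈ 0.9376

γ = L₀/L = 348/121 = 2.87603
β = √(1 − 1/γ²) = 0.9376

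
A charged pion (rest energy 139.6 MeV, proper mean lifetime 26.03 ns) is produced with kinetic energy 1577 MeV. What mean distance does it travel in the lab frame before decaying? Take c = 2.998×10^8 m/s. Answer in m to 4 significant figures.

γ = 1 + K/(m₀c²) = 1 + 1577/139.6 = 12.2966
β = √(1 − 1/γ²) = 0.996688
Dilated lifetime: γτ₀ = 12.2966 × 26.03 ns = 320.079 ns
d = βc·γτ₀ = 0.996688 × (2.998×10^8 m/s) × 3.20079×10^-7 s = 95.64 m

d ≈ 95.64 m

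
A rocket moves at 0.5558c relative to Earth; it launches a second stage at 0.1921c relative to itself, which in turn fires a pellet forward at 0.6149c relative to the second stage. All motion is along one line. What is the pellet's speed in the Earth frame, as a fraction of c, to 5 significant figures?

u ≈ 0.91179c

Compose boost 2: (0.1921 + 0.5558)/(1 + 0.1921×0.5558) = 0.74790/1.106769 = 0.6757507
Compose boost 3: (0.6149 + 0.6757507)/(1 + 0.6149×0.6757507) = 1.290651/1.415519 = 0.91179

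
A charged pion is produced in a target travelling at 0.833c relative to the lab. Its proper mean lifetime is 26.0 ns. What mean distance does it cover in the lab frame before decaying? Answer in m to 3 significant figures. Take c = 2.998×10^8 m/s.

d ≈ 11.7 m

γ = 1/√(1 − 0.833²) = 1.8074
Dilated lifetime: Δt = γτ₀ = 1.8074 × 26.0 ns = 46.993 ns
d = vΔt = 0.833c × 46.993 ns = 2.4973×10^8 m/s × 4.6993×10^-8 s = 11.7 m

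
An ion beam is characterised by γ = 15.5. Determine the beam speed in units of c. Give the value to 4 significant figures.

β ≈ 0.9979

β = √(1 − 1/γ²) = √(1 − 1/15.5²) = √(0.995838) = 0.9979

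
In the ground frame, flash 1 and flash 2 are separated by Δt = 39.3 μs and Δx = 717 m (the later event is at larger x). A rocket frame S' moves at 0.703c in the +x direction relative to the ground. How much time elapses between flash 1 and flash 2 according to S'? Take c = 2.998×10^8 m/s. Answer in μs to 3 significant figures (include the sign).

Δt' ≈ 52.9 μs

γ = 1/√(1 − 0.703²) = 1.4061
Δt' = γ(Δt − vΔx/c²) = 1.4061 × (39.3 μs − 0.703×717 m / (2.998×10^8 m/s))
= 1.4061 × (37.619 μs) = 52.9 μs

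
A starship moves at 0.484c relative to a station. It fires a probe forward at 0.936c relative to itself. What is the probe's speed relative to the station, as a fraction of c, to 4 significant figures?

Relativistic velocity addition: u = (u' + v)/(1 + u'v/c²)
= (0.936 + 0.484)/(1 + 0.936×0.484) = 1.420/1.45302 = 0.9773

u ≈ 0.9773c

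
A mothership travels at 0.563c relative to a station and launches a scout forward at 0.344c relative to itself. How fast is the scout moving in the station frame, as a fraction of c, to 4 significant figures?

u ≈ 0.7598c

Compose boost 2: (0.344 + 0.563)/(1 + 0.344×0.563) = 0.9070/1.19367 = 0.7598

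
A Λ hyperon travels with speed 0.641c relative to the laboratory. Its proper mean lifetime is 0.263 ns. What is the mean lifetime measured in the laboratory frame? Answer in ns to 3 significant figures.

Δt ≈ 0.343 ns

γ = 1/√(1 − 0.641²) = 1.3029
Time dilation: Δt = γτ₀ = 1.3029 × 0.263 ns = 0.343 ns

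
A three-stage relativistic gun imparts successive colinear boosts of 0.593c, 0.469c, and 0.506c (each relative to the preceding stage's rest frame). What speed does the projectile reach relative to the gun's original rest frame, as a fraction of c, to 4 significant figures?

u ≈ 0.9412c

Compose boost 2: (0.469 + 0.593)/(1 + 0.469×0.593) = 1.062/1.27812 = 0.830910
Compose boost 3: (0.506 + 0.830910)/(1 + 0.506×0.830910) = 1.33691/1.42044 = 0.9412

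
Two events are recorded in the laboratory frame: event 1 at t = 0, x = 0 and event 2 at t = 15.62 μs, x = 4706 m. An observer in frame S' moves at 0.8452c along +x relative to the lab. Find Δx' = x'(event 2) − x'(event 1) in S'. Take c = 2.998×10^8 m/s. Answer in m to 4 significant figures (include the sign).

Δx' ≈ 1400 m

γ = 1/√(1 − 0.8452²) = 1.87108
Δx' = γ(Δx − vΔt) = 1.87108 × (4706 m − 0.8452×(2.998×10^8 m/s)×15.62×10^-6 s)
= 1.87108 × (748.033 m) = 1400 m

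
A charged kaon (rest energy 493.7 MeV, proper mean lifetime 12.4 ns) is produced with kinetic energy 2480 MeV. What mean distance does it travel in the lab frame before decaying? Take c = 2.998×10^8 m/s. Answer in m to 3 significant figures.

γ = 1 + K/(m₀c²) = 1 + 2480/493.7 = 6.0233
β = √(1 − 1/γ²) = 0.98612
Dilated lifetime: γτ₀ = 6.0233 × 12.4 ns = 74.689 ns
d = βc·γτ₀ = 0.98612 × (2.998×10^8 m/s) × 7.4689×10^-8 s = 22.1 m

d ≈ 22.1 m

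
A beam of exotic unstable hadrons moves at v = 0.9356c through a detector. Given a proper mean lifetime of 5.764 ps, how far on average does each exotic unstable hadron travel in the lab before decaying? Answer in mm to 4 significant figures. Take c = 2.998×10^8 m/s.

d ≈ 4.579 mm

γ = 1/√(1 − 0.9356²) = 2.83237
Dilated lifetime: Δt = γτ₀ = 2.83237 × 5.764 ps = 16.3258 ps
d = vΔt = 0.9356c × 16.3258 ps = 2.80493×10^8 m/s × 1.63258×10^-11 s = 4.579 mm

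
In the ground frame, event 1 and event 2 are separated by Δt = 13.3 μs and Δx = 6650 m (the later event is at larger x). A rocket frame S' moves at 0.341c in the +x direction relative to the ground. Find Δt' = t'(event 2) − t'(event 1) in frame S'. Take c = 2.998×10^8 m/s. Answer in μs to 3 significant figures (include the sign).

Δt' ≈ 6.10 μs

γ = 1/√(1 − 0.341²) = 1.0638
Δt' = γ(Δt − vΔx/c²) = 1.0638 × (13.3 μs − 0.341×6650 m / (2.998×10^8 m/s))
= 1.0638 × (5.7361 μs) = 6.10 μs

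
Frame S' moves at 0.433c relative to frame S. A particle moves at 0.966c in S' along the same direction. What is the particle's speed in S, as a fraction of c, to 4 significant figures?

u ≈ 0.9864c

Relativistic velocity addition: u = (u' + v)/(1 + u'v/c²)
= (0.966 + 0.433)/(1 + 0.966×0.433) = 1.399/1.41828 = 0.9864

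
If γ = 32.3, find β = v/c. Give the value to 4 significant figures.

β ≈ 0.9995

β = √(1 − 1/γ²) = √(1 − 1/32.3²) = √(0.999041) = 0.9995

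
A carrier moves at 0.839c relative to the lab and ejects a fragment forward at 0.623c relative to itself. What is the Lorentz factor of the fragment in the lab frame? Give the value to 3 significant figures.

u_lab = (0.623 + 0.839)/(1 + 0.623×0.839) = 1.462/1.52270 = 0.960138
γ = 1/√(1 − 0.960138²) = 3.58

γ ≈ 3.58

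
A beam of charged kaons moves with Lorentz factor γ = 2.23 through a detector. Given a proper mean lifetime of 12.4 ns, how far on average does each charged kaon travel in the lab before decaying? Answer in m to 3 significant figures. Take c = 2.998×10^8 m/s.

β = √(1 − 1/γ²) = √(1 − 1/2.23²) = 0.89382
Dilated lifetime: Δt = γτ₀ = 2.23 × 12.4 ns = 27.652 ns
d = vΔt = 0.89382c × 27.652 ns = 2.6797×10^8 m/s × 2.7652×10^-8 s = 7.41 m

d ≈ 7.41 m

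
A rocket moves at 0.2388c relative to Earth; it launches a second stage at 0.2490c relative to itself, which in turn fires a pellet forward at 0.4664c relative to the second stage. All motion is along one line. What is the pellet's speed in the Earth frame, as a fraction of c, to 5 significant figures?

Compose boost 2: (0.2490 + 0.2388)/(1 + 0.2490×0.2388) = 0.48780/1.059461 = 0.4604227
Compose boost 3: (0.4664 + 0.4604227)/(1 + 0.4664×0.4604227) = 0.9268227/1.214741 = 0.76298

u ≈ 0.76298c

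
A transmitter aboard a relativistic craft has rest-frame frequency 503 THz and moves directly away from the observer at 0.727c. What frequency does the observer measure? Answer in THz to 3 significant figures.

f_obs ≈ 200 THz

Relativistic Doppler: f_obs = f_src √((1−β)/(1+β))
= 503 × √(0.27300/1.7270) = 503 × 0.39759 = 200 THz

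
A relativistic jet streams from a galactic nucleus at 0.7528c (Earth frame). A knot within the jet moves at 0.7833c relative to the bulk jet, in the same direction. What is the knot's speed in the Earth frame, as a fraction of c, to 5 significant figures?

u ≈ 0.96630c

Relativistic velocity addition: u = (u' + v)/(1 + u'v/c²)
= (0.7833 + 0.7528)/(1 + 0.7833×0.7528) = 1.5361/1.589668 = 0.96630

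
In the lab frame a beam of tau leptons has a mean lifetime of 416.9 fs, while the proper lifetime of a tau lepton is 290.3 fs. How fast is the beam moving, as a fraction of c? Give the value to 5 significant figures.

β ≈ 0.71772

γ = Δt/τ₀ = 416.9/290.3 = 1.436101
β = √(1 − 1/γ²) = √(1 − 1/1.436101²) = 0.71772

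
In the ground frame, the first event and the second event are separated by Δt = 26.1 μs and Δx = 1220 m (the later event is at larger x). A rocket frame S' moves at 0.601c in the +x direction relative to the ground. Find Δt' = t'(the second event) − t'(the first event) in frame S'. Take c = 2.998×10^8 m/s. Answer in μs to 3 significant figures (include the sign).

Δt' ≈ 29.6 μs

γ = 1/√(1 − 0.601²) = 1.2512
Δt' = γ(Δt − vΔx/c²) = 1.2512 × (26.1 μs − 0.601×1220 m / (2.998×10^8 m/s))
= 1.2512 × (23.654 μs) = 29.6 μs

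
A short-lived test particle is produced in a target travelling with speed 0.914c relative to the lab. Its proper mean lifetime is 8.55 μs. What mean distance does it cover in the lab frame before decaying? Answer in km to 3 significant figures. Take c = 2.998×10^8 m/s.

d ≈ 5.77 km

γ = 1/√(1 − 0.914²) = 2.4648
Dilated lifetime: Δt = γτ₀ = 2.4648 × 8.55 μs = 21.074 μs
d = vΔt = 0.914c × 21.074 μs = 2.7402×10^8 m/s × 2.1074×10^-5 s = 5.77 km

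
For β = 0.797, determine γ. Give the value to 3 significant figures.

γ = 1/√(1 − β²) = 1/√(1 − 0.797²) = 1/√(0.36479) = 1.66

γ ≈ 1.66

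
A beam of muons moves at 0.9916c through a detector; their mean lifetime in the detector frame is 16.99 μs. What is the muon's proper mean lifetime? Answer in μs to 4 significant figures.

γ = 1/√(1 − 0.9916²) = 7.73142
Proper time: τ₀ = Δt/γ = 16.99/7.73142 = 2.198 μs

τ₀ ≈ 2.198 μs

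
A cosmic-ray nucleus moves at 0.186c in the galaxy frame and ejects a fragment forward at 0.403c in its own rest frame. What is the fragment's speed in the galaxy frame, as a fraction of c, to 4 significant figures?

u ≈ 0.5479c

Compose boost 2: (0.403 + 0.186)/(1 + 0.403×0.186) = 0.5890/1.07496 = 0.5479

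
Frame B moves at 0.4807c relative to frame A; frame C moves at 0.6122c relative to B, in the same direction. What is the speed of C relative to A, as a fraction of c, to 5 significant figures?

Compose boost 2: (0.6122 + 0.4807)/(1 + 0.6122×0.4807) = 1.0929/1.294285 = 0.84440

u ≈ 0.84440c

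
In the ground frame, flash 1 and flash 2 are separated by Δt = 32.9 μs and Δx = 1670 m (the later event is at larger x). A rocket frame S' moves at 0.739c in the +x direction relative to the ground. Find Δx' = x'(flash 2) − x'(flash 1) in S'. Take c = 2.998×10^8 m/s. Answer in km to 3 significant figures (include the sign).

Δx' ≈ -8.34 km

γ = 1/√(1 − 0.739²) = 1.4843
Δx' = γ(Δx − vΔt) = 1.4843 × (1670 m − 0.739×(2.998×10^8 m/s)×32.9×10^-6 s)
= 1.4843 × (-5619.1 m) = -8.34 km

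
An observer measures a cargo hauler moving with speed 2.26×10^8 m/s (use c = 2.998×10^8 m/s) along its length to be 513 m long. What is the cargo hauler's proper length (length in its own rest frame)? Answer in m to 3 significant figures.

L₀ ≈ 781 m

β = v/c = 2.26×10^8 / 2.998×10^8 = 0.75384
γ = 1/√(1 − 0.75384²) = 1.5219
L₀ = γL = 1.5219 × 513 = 781 m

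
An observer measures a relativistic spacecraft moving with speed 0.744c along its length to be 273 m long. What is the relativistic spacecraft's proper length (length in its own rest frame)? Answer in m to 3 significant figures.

L₀ ≈ 409 m

γ = 1/√(1 − 0.744²) = 1.4966
L₀ = γL = 1.4966 × 273 = 409 m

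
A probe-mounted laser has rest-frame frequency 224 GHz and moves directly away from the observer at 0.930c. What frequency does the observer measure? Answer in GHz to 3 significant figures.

Relativistic Doppler: f_obs = f_src √((1−β)/(1+β))
= 224 × √(0.070000/1.9300) = 224 × 0.19045 = 42.7 GHz

f_obs ≈ 42.7 GHz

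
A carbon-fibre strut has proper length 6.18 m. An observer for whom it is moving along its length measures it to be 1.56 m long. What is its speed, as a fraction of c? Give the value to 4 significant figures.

β ≈ 0.9676

γ = L₀/L = 6.18/1.56 = 3.96154
β = √(1 − 1/γ²) = 0.9676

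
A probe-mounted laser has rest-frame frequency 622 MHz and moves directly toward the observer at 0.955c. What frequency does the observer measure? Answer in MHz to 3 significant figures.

f_obs ≈ 4100 MHz

Relativistic Doppler: f_obs = f_src √((1+β)/(1−β))
= 622 × √(1.9550/0.045000) = 622 × 6.5912 = 4100 MHz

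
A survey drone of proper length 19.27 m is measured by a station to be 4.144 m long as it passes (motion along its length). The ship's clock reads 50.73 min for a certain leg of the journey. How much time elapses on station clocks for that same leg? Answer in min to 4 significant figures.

Δt ≈ 235.9 min

Length contraction ⇒ γ = L₀/L = 19.27/4.144 = 4.65010
Time dilation: Δt = γτ₀ = 4.65010 × 50.73 min = 235.9 min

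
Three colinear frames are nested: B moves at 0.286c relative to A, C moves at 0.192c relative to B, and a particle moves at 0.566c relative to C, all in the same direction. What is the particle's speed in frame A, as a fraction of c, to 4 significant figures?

u ≈ 0.8111c

Compose boost 2: (0.192 + 0.286)/(1 + 0.192×0.286) = 0.4780/1.05491 = 0.453118
Compose boost 3: (0.566 + 0.453118)/(1 + 0.566×0.453118) = 1.01912/1.25646 = 0.8111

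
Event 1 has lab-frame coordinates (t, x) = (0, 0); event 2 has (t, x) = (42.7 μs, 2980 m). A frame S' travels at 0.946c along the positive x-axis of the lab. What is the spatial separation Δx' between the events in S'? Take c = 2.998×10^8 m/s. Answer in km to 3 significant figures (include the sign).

Δx' ≈ -28.2 km

γ = 1/√(1 − 0.946²) = 3.0848
Δx' = γ(Δx − vΔt) = 3.0848 × (2980 m − 0.946×(2.998×10^8 m/s)×42.7×10^-6 s)
= 3.0848 × (-9130.2 m) = -28.2 km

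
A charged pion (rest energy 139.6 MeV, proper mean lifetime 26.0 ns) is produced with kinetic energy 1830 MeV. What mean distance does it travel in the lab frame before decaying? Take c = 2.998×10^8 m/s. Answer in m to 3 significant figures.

γ = 1 + K/(m₀c²) = 1 + 1830/139.6 = 14.109
β = √(1 − 1/γ²) = 0.99749
Dilated lifetime: γτ₀ = 14.109 × 26.0 ns = 366.83 ns
d = βc·γτ₀ = 0.99749 × (2.998×10^8 m/s) × 3.6683×10^-7 s = 110 m

d ≈ 110 m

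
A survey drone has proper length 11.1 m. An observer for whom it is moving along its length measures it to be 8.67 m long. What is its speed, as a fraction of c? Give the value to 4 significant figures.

γ = L₀/L = 11.1/8.67 = 1.28028
β = √(1 − 1/γ²) = 0.6244

β ≈ 0.6244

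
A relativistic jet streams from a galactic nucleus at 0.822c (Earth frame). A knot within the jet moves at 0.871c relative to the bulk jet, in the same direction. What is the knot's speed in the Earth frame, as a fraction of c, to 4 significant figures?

u ≈ 0.9866c

Relativistic velocity addition: u = (u' + v)/(1 + u'v/c²)
= (0.871 + 0.822)/(1 + 0.871×0.822) = 1.693/1.71596 = 0.9866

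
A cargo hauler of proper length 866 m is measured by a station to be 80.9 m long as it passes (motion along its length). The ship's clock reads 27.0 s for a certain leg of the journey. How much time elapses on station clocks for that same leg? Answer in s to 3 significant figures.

Δt ≈ 289 s

Length contraction ⇒ γ = L₀/L = 866/80.9 = 10.705
Time dilation: Δt = γτ₀ = 10.705 × 27.0 s = 289 s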